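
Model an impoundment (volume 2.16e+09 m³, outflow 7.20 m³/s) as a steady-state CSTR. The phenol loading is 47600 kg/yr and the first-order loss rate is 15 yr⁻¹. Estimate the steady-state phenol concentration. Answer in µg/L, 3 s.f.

1.46 µg/L

Outflow Q = 7.20 m³/s × 3.156e+07 s/yr = 2.272e+08 m³/yr.
Steady-state CSTR mass balance: W = Q·C + k·V·C, so C = W/(Q + kV).
Q + kV = 2.272e+08 + 15·2.16e+09 = 3.263e+10 m³/yr.
C = 47600/3.263e+10 = 1.459e-06 kg/m³ = 0.001459 mg/L = 1.459 µg/L.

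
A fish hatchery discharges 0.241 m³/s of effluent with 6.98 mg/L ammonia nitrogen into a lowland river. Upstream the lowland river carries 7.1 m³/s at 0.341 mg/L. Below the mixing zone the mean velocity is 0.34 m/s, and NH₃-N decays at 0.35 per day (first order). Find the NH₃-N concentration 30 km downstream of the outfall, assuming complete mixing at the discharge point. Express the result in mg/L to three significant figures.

After complete mixing, C₀ = (0.241·6.98 + 7.1·0.341) / 7.341 = 0.559 mg/L.
Travel time t = 3e+04 m / 0.34 m/s = 8.824e+04 s = 1.021 d.
C = 0.559·exp(−0.35·1.021) = 0.559·0.6995 = 0.391 mg/L.

0.391 mg/L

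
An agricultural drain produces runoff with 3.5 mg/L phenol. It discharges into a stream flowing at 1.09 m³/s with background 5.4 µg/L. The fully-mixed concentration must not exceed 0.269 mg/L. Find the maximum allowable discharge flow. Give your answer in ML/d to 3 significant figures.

7.68 ML/d

5.4 µg/L = 0.0054 mg/L.
Mass balance at complete mixing: C_std·(Q_w + Q_r) = Q_w·C_e + Q_r·C_b.
Rearranging, Q_w = Q_r·(C_std − C_b)/(C_e − C_std) = 1.09·(0.269 − 0.0054) / (3.5 − 0.269) = 0.08893 m³/s.
= 7.683 ML/d.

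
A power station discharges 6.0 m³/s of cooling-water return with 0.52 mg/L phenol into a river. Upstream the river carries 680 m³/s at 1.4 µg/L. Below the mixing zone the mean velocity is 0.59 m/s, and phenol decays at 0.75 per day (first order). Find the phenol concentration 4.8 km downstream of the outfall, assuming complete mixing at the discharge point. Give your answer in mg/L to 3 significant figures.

1.4 µg/L = 0.0014 mg/L.
After complete mixing, C₀ = (6·0.52 + 680·0.0014) / 686 = 0.005936 mg/L.
Travel time t = 4800 m / 0.59 m/s = 8136 s = 0.09416 d.
C = 0.005936·exp(−0.75·0.09416) = 0.005936·0.9318 = 0.005531 mg/L.

0.00553 mg/L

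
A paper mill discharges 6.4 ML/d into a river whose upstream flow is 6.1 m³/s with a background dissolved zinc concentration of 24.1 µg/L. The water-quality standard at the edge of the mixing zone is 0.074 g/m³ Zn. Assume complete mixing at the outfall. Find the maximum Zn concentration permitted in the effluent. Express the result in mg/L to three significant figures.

6.4 ML/d = 0.07407 m³/s.
24.1 µg/L = 0.0241 mg/L.
Mass balance: 0.074·6.174 = 0.07407·Cₑ + 6.1·0.0241.
Cₑ = (0.4569 − 0.147) / 0.07407 = 4.183 mg/L.

4.18 mg/L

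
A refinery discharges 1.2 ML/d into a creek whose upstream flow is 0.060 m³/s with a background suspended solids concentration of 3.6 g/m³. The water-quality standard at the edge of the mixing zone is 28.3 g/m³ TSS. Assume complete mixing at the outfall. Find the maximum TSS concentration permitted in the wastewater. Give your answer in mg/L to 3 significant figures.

135 mg/L

1.2 ML/d = 0.01389 m³/s.
Mass balance: 28.3·0.07389 = 0.01389·Cₑ + 0.06·3.6.
Cₑ = (2.091 − 0.216) / 0.01389 = 135 mg/L.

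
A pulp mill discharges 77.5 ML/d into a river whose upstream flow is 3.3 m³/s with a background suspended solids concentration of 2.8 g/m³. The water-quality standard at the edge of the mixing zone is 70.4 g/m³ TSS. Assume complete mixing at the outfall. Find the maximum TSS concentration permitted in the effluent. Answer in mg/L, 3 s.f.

319 mg/L

77.5 ML/d = 0.897 m³/s.
Mass balance: 70.4·4.197 = 0.897·Cₑ + 3.3·2.8.
Cₑ = (295.5 − 9.24) / 0.897 = 319.1 mg/L.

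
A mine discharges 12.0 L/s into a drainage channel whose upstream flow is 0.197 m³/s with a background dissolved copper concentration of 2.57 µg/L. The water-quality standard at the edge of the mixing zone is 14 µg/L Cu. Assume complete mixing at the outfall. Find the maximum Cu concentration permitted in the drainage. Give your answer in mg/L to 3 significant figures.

0.202 mg/L

12.0 L/s = 0.012 m³/s.
2.57 µg/L = 0.00257 mg/L.
14 µg/L = 0.014 mg/L.
Mass balance: 0.014·0.209 = 0.012·Cₑ + 0.197·0.00257.
Cₑ = (0.002926 − 0.0005063) / 0.012 = 0.2016 mg/L.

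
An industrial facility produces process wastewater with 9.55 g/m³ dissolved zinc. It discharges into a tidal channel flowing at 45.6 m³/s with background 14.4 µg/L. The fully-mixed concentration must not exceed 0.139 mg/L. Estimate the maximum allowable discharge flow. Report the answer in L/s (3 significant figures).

604 L/s

14.4 µg/L = 0.0144 mg/L.
Mass balance at complete mixing: C_std·(Q_w + Q_r) = Q_w·C_e + Q_r·C_b.
Rearranging, Q_w = Q_r·(C_std − C_b)/(C_e − C_std) = 45.6·(0.139 − 0.0144) / (9.55 − 0.139) = 0.6037 m³/s.
= 603.7 L/s.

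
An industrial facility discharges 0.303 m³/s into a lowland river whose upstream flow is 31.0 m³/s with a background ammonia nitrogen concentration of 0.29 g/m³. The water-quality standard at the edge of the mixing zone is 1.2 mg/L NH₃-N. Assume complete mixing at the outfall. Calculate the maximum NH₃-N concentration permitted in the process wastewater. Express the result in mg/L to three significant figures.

Mass balance: 1.2·31.3 = 0.303·Cₑ + 31·0.29.
Cₑ = (37.56 − 8.99) / 0.303 = 94.3 mg/L.

94.3 mg/L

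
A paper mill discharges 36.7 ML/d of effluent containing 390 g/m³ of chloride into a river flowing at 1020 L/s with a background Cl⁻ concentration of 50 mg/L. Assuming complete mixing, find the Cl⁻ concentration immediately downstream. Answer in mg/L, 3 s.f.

150 mg/L

36.7 ML/d = 0.4248 m³/s.
1020 L/s = 1.02 m³/s.
By mass balance at complete mixing, C = (0.4248·390 + 1.02·50) / (0.4248 + 1.02) = 216.7/1.445 = 150 mg/L.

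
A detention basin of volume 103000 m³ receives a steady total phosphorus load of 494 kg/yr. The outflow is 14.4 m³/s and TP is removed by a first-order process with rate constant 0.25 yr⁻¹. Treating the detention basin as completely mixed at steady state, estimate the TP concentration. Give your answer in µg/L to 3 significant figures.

1.09 µg/L

Outflow Q = 14.4 m³/s × 3.156e+07 s/yr = 4.544e+08 m³/yr.
Steady-state CSTR mass balance: W = Q·C + k·V·C, so C = W/(Q + kV).
Q + kV = 4.544e+08 + 0.25·103000 = 4.545e+08 m³/yr.
C = 494/4.545e+08 = 1.087e-06 kg/m³ = 0.001087 mg/L = 1.087 µg/L.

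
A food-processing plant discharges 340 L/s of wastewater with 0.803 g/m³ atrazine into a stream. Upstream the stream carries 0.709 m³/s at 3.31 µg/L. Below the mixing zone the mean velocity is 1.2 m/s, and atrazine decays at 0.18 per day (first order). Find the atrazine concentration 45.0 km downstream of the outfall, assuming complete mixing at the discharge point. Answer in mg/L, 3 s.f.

340 L/s = 0.34 m³/s.
3.31 µg/L = 0.00331 mg/L.
After complete mixing, C₀ = (0.34·0.803 + 0.709·0.00331) / 1.049 = 0.2625 mg/L.
Travel time t = 4.5e+04 m / 1.2 m/s = 3.75e+04 s = 0.434 d.
C = 0.2625·exp(−0.18·0.434) = 0.2625·0.9248 = 0.2428 mg/L.

0.243 mg/L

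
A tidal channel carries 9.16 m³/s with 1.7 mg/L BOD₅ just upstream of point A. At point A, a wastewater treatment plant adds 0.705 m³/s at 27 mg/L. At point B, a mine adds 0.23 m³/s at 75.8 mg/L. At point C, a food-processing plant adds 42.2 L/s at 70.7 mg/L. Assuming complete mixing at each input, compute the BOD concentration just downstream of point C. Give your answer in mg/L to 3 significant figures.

5.43 mg/L

After input A: C = (9.16·1.7 + 0.705·27) / 9.865 = 3.508 mg/L.
After input B: C = (9.865·3.508 + 0.23·75.8) / 10.1 = 5.155 mg/L.
42.2 L/s = 0.0422 m³/s.
After input C: C = (10.1·5.155 + 0.0422·70.7) / 10.14 = 5.428 mg/L.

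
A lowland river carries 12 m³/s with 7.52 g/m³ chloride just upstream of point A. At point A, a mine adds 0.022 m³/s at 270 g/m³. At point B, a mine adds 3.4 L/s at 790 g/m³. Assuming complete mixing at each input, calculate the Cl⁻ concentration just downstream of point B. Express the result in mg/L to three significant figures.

After input A: C = (12·7.52 + 0.022·270) / 12.02 = 8 mg/L.
3.4 L/s = 0.0034 m³/s.
After input B: C = (12.02·8 + 0.0034·790) / 12.03 = 8.221 mg/L.

8.22 mg/L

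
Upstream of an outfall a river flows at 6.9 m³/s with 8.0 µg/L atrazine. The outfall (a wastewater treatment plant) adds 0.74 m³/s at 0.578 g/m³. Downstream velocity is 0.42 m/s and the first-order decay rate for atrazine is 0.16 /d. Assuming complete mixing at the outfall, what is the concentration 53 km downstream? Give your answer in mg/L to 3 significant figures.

0.0500 mg/L

8.0 µg/L = 0.008 mg/L.
After complete mixing, C₀ = (0.74·0.578 + 6.9·0.008) / 7.64 = 0.06321 mg/L.
Travel time t = 5.3e+04 m / 0.42 m/s = 1.262e+05 s = 1.461 d.
C = 0.06321·exp(−0.16·1.461) = 0.06321·0.7916 = 0.05004 mg/L.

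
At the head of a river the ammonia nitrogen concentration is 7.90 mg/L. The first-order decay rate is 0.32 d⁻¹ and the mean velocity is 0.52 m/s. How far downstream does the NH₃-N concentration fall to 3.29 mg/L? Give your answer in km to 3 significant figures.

From C = C₀·e^(−kt), t = ln(C₀/C)/k = ln(7.90/3.29)/0.32 = 0.876/0.32 = 2.737 d.
Distance = v·t = 0.52 m/s × 2.365e+05 s = 1.23e+05 m = 123 km.

123 km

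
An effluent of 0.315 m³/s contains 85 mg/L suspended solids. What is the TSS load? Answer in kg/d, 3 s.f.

Mass flux = Q·C = 0.315 m³/s × 85 g/m³ = 26.77 g/s.
= 26.77 g/s × 86.4 = 2313 kg/d.

2310 kg/d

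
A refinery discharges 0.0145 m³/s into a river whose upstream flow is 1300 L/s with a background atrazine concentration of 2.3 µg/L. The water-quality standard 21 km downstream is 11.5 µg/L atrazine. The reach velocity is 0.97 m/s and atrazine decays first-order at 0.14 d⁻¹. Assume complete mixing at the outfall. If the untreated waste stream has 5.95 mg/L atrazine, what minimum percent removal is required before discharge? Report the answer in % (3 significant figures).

1300 L/s = 1.3 m³/s.
2.3 µg/L = 0.0023 mg/L.
11.5 µg/L = 0.0115 mg/L.
Travel time to the compliance point: t = 2.1e+04/0.97 = 2.165e+04 s = 0.2506 d; decay factor exp(−0.14·0.2506) = 0.9655.
So the concentration just after mixing may be at most 0.0115/0.9655 = 0.01191 mg/L.
Mass balance: 0.01191·1.315 = 0.0145·Cₑ + 1.3·0.0023.
Cₑ = (0.01566 − 0.00299) / 0.0145 = 0.8735 mg/L.
Required removal = 1 − 0.8735/5.95 = 85.32 %.

85.3 %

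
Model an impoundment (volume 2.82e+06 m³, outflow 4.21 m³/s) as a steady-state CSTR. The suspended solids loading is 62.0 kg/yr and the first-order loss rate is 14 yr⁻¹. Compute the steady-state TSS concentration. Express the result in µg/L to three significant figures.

Outflow Q = 4.21 m³/s × 3.156e+07 s/yr = 1.329e+08 m³/yr.
Steady-state CSTR mass balance: W = Q·C + k·V·C, so C = W/(Q + kV).
Q + kV = 1.329e+08 + 14·2.82e+06 = 1.723e+08 m³/yr.
C = 62.0/1.723e+08 = 3.598e-07 kg/m³ = 0.0003598 mg/L = 0.3598 µg/L.

0.360 µg/L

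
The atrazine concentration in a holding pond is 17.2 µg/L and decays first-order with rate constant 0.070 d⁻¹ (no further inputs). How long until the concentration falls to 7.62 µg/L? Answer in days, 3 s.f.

11.6 d

t = ln(C₀/C)/k = ln(17.2/7.62)/0.070 = 0.8141/0.070 = 11.63 d.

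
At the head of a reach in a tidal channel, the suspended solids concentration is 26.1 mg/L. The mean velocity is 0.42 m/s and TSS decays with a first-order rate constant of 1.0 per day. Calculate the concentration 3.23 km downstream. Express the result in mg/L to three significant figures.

23.9 mg/L

Travel time t = 3.23 km / 0.42 m/s = 3230/0.42 = 7690 s = 0.08901 d.
First-order decay: C = 26.1·exp(−1.0·0.08901) = 26.1·0.9148 = 23.88 mg/L.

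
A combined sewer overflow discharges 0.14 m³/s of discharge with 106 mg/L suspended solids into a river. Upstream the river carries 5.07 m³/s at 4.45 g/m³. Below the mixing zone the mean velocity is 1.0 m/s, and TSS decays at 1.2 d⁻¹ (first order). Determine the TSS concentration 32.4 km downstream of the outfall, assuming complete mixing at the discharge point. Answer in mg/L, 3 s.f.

After complete mixing, C₀ = (0.14·106 + 5.07·4.45) / 5.21 = 7.179 mg/L.
Travel time t = 3.24e+04 m / 1.0 m/s = 3.24e+04 s = 0.375 d.
C = 7.179·exp(−1.2·0.375) = 7.179·0.6376 = 4.577 mg/L.

4.58 mg/L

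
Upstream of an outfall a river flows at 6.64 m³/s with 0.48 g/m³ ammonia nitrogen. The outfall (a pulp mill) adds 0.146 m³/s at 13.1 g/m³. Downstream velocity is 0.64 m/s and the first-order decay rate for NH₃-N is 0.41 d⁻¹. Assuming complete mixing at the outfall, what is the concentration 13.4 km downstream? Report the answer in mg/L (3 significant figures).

0.680 mg/L

After complete mixing, C₀ = (0.146·13.1 + 6.64·0.48) / 6.786 = 0.7515 mg/L.
Travel time t = 1.34e+04 m / 0.64 m/s = 2.094e+04 s = 0.2423 d.
C = 0.7515·exp(−0.41·0.2423) = 0.7515·0.9054 = 0.6804 mg/L.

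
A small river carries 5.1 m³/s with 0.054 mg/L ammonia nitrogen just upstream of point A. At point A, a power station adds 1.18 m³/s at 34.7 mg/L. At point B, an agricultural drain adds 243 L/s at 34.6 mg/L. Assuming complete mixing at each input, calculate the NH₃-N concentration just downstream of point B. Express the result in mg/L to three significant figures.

After input A: C = (5.1·0.054 + 1.18·34.7) / 6.28 = 6.564 mg/L.
243 L/s = 0.243 m³/s.
After input B: C = (6.28·6.564 + 0.243·34.6) / 6.523 = 7.608 mg/L.

7.61 mg/L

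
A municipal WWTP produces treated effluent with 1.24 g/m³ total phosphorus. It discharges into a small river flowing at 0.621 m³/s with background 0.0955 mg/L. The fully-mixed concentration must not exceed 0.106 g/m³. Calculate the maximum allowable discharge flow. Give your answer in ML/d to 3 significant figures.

Mass balance at complete mixing: C_std·(Q_w + Q_r) = Q_w·C_e + Q_r·C_b.
Rearranging, Q_w = Q_r·(C_std − C_b)/(C_e − C_std) = 0.621·(0.106 − 0.0955) / (1.24 − 0.106) = 0.00575 m³/s.
= 0.4968 ML/d.

0.497 ML/d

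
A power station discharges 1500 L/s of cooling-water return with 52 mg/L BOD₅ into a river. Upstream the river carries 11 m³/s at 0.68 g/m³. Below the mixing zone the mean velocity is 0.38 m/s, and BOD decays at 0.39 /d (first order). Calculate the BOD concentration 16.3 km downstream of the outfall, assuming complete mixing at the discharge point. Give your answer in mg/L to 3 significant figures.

5.63 mg/L

1500 L/s = 1.5 m³/s.
After complete mixing, C₀ = (1.5·52 + 11·0.68) / 12.5 = 6.838 mg/L.
Travel time t = 1.63e+04 m / 0.38 m/s = 4.289e+04 s = 0.4965 d.
C = 6.838·exp(−0.39·0.4965) = 6.838·0.824 = 5.635 mg/L.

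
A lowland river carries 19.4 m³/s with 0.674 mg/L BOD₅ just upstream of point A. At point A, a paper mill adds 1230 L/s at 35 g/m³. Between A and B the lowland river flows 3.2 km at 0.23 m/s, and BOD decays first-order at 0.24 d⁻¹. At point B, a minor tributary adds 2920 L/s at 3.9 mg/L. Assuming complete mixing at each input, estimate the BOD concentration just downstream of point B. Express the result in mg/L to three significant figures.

1230 L/s = 1.23 m³/s.
After input A: C = (19.4·0.674 + 1.23·35) / 20.63 = 2.721 mg/L.
Over the 3.2 km reach to input B (t = 1.391e+04 s = 0.161 d), decay gives C = 2.721·exp(−0.24·0.161) = 2.617 mg/L.
2920 L/s = 2.92 m³/s.
After input B: C = (20.63·2.617 + 2.92·3.9) / 23.55 = 2.776 mg/L.

2.78 mg/L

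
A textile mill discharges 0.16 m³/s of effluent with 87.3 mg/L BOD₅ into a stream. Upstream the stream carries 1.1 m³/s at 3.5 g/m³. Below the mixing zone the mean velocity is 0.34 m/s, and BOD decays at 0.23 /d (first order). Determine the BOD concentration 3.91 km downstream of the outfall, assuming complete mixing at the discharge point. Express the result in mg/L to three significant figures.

After complete mixing, C₀ = (0.16·87.3 + 1.1·3.5) / 1.26 = 14.14 mg/L.
Travel time t = 3910 m / 0.34 m/s = 1.15e+04 s = 0.1331 d.
C = 14.14·exp(−0.23·0.1331) = 14.14·0.9699 = 13.71 mg/L.

13.7 mg/L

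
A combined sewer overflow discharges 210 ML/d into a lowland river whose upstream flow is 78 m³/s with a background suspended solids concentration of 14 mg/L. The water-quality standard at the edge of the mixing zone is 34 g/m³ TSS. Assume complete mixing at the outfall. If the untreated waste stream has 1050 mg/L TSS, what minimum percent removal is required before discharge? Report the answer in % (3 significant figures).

210 ML/d = 2.431 m³/s.
Mass balance: 34·80.43 = 2.431·Cₑ + 78·14.
Cₑ = (2735 − 1092) / 2.431 = 675.8 mg/L.
Required removal = 1 − 675.8/1050 = 35.64 %.

35.6 %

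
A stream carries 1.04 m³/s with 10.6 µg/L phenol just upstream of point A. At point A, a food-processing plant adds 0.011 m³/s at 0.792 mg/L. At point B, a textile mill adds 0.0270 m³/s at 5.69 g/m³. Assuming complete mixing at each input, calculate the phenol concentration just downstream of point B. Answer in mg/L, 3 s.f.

0.161 mg/L

10.6 µg/L = 0.0106 mg/L.
After input A: C = (1.04·0.0106 + 0.011·0.792) / 1.051 = 0.01878 mg/L.
After input B: C = (1.051·0.01878 + 0.027·5.69) / 1.078 = 0.1608 mg/L.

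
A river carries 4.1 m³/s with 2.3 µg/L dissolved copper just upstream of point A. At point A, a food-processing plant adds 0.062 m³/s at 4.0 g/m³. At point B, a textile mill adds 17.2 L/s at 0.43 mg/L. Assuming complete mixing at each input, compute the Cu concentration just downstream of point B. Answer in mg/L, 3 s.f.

2.3 µg/L = 0.0023 mg/L.
After input A: C = (4.1·0.0023 + 0.062·4) / 4.162 = 0.06185 mg/L.
17.2 L/s = 0.0172 m³/s.
After input B: C = (4.162·0.06185 + 0.0172·0.43) / 4.179 = 0.06337 mg/L.

0.0634 mg/L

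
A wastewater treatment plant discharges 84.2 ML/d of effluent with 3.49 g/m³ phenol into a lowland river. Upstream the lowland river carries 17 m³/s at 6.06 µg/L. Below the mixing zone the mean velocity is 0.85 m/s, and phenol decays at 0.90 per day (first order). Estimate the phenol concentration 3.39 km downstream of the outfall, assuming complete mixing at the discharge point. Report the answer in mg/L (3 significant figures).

0.187 mg/L

84.2 ML/d = 0.9745 m³/s.
6.06 µg/L = 0.00606 mg/L.
After complete mixing, C₀ = (0.9745·3.49 + 17·0.00606) / 17.97 = 0.195 mg/L.
Travel time t = 3390 m / 0.85 m/s = 3988 s = 0.04616 d.
C = 0.195·exp(−0.90·0.04616) = 0.195·0.9593 = 0.187 mg/L.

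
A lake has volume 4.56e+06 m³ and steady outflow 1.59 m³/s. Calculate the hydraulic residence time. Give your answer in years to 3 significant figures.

Q = 1.59 m³/s × 3.156e+07 s/yr = 5.018e+07 m³/yr.
Hydraulic residence time τ = V/Q = 4.56e+06/5.018e+07 = 0.09088 yr.

0.0909 yr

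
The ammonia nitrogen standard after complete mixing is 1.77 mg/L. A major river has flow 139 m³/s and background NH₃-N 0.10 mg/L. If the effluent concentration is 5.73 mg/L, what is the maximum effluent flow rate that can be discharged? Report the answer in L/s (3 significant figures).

Mass balance at complete mixing: C_std·(Q_w + Q_r) = Q_w·C_e + Q_r·C_b.
Rearranging, Q_w = Q_r·(C_std − C_b)/(C_e − C_std) = 139·(1.77 − 0.1) / (5.73 − 1.77) = 58.62 m³/s.
= 5.862e+04 L/s.

58600 L/s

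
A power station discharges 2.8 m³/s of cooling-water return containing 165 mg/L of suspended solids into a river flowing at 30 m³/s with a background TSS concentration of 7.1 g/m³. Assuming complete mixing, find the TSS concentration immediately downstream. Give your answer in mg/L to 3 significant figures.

20.6 mg/L

Flow-weighted mixing gives C = (2.8·165 + 30·7.1) / (2.8 + 30) = 675/32.8 = 20.58 mg/L.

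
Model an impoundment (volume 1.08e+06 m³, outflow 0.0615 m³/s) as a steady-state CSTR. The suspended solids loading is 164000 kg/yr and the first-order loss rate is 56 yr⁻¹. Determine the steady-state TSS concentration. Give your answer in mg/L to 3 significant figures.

2.63 mg/L

Outflow Q = 0.0615 m³/s × 3.156e+07 s/yr = 1.941e+06 m³/yr.
Steady-state CSTR mass balance: W = Q·C + k·V·C, so C = W/(Q + kV).
Q + kV = 1.941e+06 + 56·1.08e+06 = 6.242e+07 m³/yr.
C = 164000/6.242e+07 = 0.002627 kg/m³ = 2.627 mg/L.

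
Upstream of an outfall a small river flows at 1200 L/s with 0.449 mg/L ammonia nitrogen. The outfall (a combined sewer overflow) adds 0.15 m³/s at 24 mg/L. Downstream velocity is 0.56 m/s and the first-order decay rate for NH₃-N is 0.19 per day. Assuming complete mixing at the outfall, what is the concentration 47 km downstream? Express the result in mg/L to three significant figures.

1200 L/s = 1.2 m³/s.
After complete mixing, C₀ = (0.15·24 + 1.2·0.449) / 1.35 = 3.066 mg/L.
Travel time t = 4.7e+04 m / 0.56 m/s = 8.393e+04 s = 0.9714 d.
C = 3.066·exp(−0.19·0.9714) = 3.066·0.8315 = 2.549 mg/L.

2.55 mg/L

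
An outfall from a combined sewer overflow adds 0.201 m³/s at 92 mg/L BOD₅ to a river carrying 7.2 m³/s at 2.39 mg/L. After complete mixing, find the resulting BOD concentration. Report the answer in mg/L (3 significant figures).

Flow-weighted mixing gives C = (0.201·92 + 7.2·2.39) / (0.201 + 7.2) = 35.7/7.401 = 4.824 mg/L.

4.82 mg/L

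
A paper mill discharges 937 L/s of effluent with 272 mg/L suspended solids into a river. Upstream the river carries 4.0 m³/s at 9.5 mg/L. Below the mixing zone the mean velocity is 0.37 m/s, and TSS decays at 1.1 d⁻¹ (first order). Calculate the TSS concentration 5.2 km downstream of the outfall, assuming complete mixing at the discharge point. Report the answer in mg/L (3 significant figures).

49.6 mg/L

937 L/s = 0.937 m³/s.
After complete mixing, C₀ = (0.937·272 + 4·9.5) / 4.937 = 59.32 mg/L.
Travel time t = 5200 m / 0.37 m/s = 1.405e+04 s = 0.1627 d.
C = 59.32·exp(−1.1·0.1627) = 59.32·0.8362 = 49.6 mg/L.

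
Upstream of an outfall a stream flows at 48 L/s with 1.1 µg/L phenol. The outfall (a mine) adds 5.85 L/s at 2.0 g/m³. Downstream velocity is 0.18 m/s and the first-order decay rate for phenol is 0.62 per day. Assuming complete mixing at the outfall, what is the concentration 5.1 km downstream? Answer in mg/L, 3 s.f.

0.178 mg/L

5.85 L/s = 0.00585 m³/s.
48 L/s = 0.048 m³/s.
1.1 µg/L = 0.0011 mg/L.
After complete mixing, C₀ = (0.00585·2 + 0.048·0.0011) / 0.05385 = 0.2183 mg/L.
Travel time t = 5100 m / 0.18 m/s = 2.833e+04 s = 0.3279 d.
C = 0.2183·exp(−0.62·0.3279) = 0.2183·0.816 = 0.1781 mg/L.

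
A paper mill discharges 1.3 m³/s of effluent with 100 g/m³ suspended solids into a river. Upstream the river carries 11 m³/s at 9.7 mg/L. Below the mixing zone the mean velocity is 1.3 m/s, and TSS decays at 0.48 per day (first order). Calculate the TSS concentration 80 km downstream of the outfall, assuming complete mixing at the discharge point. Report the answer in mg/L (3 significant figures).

13.7 mg/L

After complete mixing, C₀ = (1.3·100 + 11·9.7) / 12.3 = 19.24 mg/L.
Travel time t = 8e+04 m / 1.3 m/s = 6.154e+04 s = 0.7123 d.
C = 19.24·exp(−0.48·0.7123) = 19.24·0.7104 = 13.67 mg/L.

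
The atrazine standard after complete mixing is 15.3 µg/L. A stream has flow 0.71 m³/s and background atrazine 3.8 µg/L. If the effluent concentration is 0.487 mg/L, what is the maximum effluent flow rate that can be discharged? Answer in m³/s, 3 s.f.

3.8 µg/L = 0.0038 mg/L.
15.3 µg/L = 0.0153 mg/L.
Mass balance at complete mixing: C_std·(Q_w + Q_r) = Q_w·C_e + Q_r·C_b.
Rearranging, Q_w = Q_r·(C_std − C_b)/(C_e − C_std) = 0.71·(0.0153 − 0.0038) / (0.487 − 0.0153) = 0.01731 m³/s.

0.0173 m³/s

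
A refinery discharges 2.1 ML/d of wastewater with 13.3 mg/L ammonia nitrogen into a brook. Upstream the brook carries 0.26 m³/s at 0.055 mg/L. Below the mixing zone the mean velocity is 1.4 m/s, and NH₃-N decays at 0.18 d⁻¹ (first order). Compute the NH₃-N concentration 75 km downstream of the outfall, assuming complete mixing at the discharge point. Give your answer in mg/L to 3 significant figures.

1.06 mg/L

2.1 ML/d = 0.02431 m³/s.
After complete mixing, C₀ = (0.02431·13.3 + 0.26·0.055) / 0.2843 = 1.187 mg/L.
Travel time t = 7.5e+04 m / 1.4 m/s = 5.357e+04 s = 0.62 d.
C = 1.187·exp(−0.18·0.62) = 1.187·0.8944 = 1.062 mg/L.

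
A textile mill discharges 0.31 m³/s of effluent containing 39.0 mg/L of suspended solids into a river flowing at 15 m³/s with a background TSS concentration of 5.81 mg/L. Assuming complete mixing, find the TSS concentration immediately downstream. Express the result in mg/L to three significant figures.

6.48 mg/L

Flow-weighted mixing gives C = (0.31·39 + 15·5.81) / (0.31 + 15) = 99.24/15.31 = 6.482 mg/L.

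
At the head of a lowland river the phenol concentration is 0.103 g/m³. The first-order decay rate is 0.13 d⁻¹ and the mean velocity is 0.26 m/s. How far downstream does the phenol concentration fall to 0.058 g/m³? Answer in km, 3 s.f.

From C = C₀·e^(−kt), t = ln(C₀/C)/k = ln(0.103/0.058)/0.13 = 0.5743/0.13 = 4.418 d.
Distance = v·t = 0.26 m/s × 3.817e+05 s = 9.924e+04 m = 99.24 km.

99.2 km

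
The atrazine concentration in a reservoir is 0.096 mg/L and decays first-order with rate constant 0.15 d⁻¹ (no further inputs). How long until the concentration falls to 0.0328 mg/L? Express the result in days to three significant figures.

7.16 d

t = ln(C₀/C)/k = ln(0.096/0.0328)/0.15 = 1.074/0.15 = 7.159 d.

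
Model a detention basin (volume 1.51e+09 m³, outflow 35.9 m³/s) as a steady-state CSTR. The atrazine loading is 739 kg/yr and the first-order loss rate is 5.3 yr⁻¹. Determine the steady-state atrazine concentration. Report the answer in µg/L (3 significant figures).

Outflow Q = 35.9 m³/s × 3.156e+07 s/yr = 1.133e+09 m³/yr.
Steady-state CSTR mass balance: W = Q·C + k·V·C, so C = W/(Q + kV).
Q + kV = 1.133e+09 + 5.3·1.51e+09 = 9.136e+09 m³/yr.
C = 739/9.136e+09 = 8.089e-08 kg/m³ = 8.089e-05 mg/L = 0.08089 µg/L.

0.0809 µg/L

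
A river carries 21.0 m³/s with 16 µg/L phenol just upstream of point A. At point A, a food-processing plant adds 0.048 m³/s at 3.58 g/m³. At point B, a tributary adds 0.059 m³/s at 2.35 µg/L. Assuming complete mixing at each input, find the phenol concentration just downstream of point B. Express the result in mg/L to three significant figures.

16 µg/L = 0.016 mg/L.
After input A: C = (21·0.016 + 0.048·3.58) / 21.05 = 0.02413 mg/L.
2.35 µg/L = 0.00235 mg/L.
After input B: C = (21.05·0.02413 + 0.059·0.00235) / 21.11 = 0.02407 mg/L.

0.0241 mg/L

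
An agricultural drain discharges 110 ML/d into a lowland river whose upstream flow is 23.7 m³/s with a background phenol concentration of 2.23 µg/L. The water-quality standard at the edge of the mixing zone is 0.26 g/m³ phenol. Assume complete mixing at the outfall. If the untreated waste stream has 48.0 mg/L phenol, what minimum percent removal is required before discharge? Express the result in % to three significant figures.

89.5 %

110 ML/d = 1.273 m³/s.
2.23 µg/L = 0.00223 mg/L.
Mass balance: 0.26·24.97 = 1.273·Cₑ + 23.7·0.00223.
Cₑ = (6.493 − 0.05285) / 1.273 = 5.058 mg/L.
Required removal = 1 − 5.058/48.0 = 89.46 %.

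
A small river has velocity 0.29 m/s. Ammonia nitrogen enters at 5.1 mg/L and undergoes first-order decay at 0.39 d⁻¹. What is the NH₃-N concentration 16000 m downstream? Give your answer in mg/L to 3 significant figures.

3.98 mg/L

Travel time t = 16000 m / 0.29 m/s = 1.6e+04/0.29 = 5.517e+04 s = 0.6386 d.
First-order decay: C = 5.1·exp(−0.39·0.6386) = 5.1·0.7795 = 3.976 mg/L.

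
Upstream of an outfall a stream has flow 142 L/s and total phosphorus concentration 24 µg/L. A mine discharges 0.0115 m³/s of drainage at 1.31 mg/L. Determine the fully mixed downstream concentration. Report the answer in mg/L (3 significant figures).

0.120 mg/L

142 L/s = 0.142 m³/s.
24 µg/L = 0.024 mg/L.
By mass balance at complete mixing, C = (0.0115·1.31 + 0.142·0.024) / (0.0115 + 0.142) = 0.01847/0.1535 = 0.1203 mg/L.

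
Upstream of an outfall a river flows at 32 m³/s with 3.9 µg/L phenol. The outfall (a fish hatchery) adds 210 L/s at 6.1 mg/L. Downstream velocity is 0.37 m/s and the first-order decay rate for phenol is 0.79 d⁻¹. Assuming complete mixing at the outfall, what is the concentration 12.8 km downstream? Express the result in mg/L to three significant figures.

210 L/s = 0.21 m³/s.
3.9 µg/L = 0.0039 mg/L.
After complete mixing, C₀ = (0.21·6.1 + 32·0.0039) / 32.21 = 0.04364 mg/L.
Travel time t = 1.28e+04 m / 0.37 m/s = 3.459e+04 s = 0.4004 d.
C = 0.04364·exp(−0.79·0.4004) = 0.04364·0.7288 = 0.03181 mg/L.

0.0318 mg/L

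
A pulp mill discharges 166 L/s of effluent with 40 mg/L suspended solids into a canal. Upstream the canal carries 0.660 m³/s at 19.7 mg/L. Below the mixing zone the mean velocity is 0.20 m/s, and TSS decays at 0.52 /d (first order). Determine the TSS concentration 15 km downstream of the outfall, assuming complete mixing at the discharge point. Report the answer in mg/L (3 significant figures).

166 L/s = 0.166 m³/s.
After complete mixing, C₀ = (0.166·40 + 0.66·19.7) / 0.826 = 23.78 mg/L.
Travel time t = 1.5e+04 m / 0.20 m/s = 7.5e+04 s = 0.8681 d.
C = 23.78·exp(−0.52·0.8681) = 23.78·0.6367 = 15.14 mg/L.

15.1 mg/L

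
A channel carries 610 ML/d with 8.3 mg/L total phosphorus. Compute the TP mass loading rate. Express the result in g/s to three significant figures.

610 ML/d = 7.06 m³/s.
Mass flux = Q·C = 7.06 m³/s × 8.3 g/m³ = 58.6 g/s.

58.6 g/s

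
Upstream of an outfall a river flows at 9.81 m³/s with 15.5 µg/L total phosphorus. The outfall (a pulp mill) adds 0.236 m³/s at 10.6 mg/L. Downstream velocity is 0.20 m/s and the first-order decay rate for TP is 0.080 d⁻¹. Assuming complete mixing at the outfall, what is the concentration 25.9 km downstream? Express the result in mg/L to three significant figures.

0.234 mg/L

15.5 µg/L = 0.0155 mg/L.
After complete mixing, C₀ = (0.236·10.6 + 9.81·0.0155) / 10.05 = 0.2642 mg/L.
Travel time t = 2.59e+04 m / 0.20 m/s = 1.295e+05 s = 1.499 d.
C = 0.2642·exp(−0.080·1.499) = 0.2642·0.887 = 0.2343 mg/L.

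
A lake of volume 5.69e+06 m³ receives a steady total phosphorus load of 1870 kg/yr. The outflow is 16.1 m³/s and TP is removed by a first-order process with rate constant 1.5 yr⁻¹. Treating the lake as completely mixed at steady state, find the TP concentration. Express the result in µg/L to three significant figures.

Outflow Q = 16.1 m³/s × 3.156e+07 s/yr = 5.081e+08 m³/yr.
Steady-state CSTR mass balance: W = Q·C + k·V·C, so C = W/(Q + kV).
Q + kV = 5.081e+08 + 1.5·5.69e+06 = 5.166e+08 m³/yr.
C = 1870/5.166e+08 = 3.62e-06 kg/m³ = 0.00362 mg/L = 3.62 µg/L.

3.62 µg/L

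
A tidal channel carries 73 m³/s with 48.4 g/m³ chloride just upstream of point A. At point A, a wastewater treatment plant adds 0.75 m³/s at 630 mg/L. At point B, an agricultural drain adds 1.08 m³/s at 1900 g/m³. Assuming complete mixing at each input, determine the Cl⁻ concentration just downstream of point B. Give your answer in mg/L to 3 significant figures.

After input A: C = (73·48.4 + 0.75·630) / 73.75 = 54.31 mg/L.
After input B: C = (73.75·54.31 + 1.08·1900) / 74.83 = 80.95 mg/L.

81.0 mg/L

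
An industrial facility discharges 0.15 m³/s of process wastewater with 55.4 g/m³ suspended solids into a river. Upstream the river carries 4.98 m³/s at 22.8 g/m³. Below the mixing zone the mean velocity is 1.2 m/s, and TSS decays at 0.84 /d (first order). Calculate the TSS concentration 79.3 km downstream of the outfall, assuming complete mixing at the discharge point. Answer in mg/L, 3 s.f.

12.5 mg/L

After complete mixing, C₀ = (0.15·55.4 + 4.98·22.8) / 5.13 = 23.75 mg/L.
Travel time t = 7.93e+04 m / 1.2 m/s = 6.608e+04 s = 0.7649 d.
C = 23.75·exp(−0.84·0.7649) = 23.75·0.526 = 12.49 mg/L.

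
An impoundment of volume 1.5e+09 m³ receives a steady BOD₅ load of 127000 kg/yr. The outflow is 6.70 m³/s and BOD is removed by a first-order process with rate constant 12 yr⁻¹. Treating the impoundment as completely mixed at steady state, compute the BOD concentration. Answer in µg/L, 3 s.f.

6.97 µg/L

Outflow Q = 6.70 m³/s × 3.156e+07 s/yr = 2.114e+08 m³/yr.
Steady-state CSTR mass balance: W = Q·C + k·V·C, so C = W/(Q + kV).
Q + kV = 2.114e+08 + 12·1.5e+09 = 1.821e+10 m³/yr.
C = 127000/1.821e+10 = 6.974e-06 kg/m³ = 0.006974 mg/L = 6.974 µg/L.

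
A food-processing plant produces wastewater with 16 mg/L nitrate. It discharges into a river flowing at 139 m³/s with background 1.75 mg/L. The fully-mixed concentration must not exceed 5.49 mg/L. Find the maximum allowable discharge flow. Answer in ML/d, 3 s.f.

Mass balance at complete mixing: C_std·(Q_w + Q_r) = Q_w·C_e + Q_r·C_b.
Rearranging, Q_w = Q_r·(C_std − C_b)/(C_e − C_std) = 139·(5.49 − 1.75) / (16 − 5.49) = 49.46 m³/s.
= 4274 ML/d.

4270 ML/d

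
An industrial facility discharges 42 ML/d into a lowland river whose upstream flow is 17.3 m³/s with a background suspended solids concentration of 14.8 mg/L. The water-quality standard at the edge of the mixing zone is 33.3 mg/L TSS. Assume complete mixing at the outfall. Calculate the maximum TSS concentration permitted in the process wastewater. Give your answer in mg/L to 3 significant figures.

692 mg/L

42 ML/d = 0.4861 m³/s.
Mass balance: 33.3·17.79 = 0.4861·Cₑ + 17.3·14.8.
Cₑ = (592.3 − 256) / 0.4861 = 691.7 mg/L.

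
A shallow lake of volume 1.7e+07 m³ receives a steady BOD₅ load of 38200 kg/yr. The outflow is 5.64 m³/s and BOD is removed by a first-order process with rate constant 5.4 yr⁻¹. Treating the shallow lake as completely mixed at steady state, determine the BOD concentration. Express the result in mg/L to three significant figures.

Outflow Q = 5.64 m³/s × 3.156e+07 s/yr = 1.78e+08 m³/yr.
Steady-state CSTR mass balance: W = Q·C + k·V·C, so C = W/(Q + kV).
Q + kV = 1.78e+08 + 5.4·1.7e+07 = 2.698e+08 m³/yr.
C = 38200/2.698e+08 = 0.0001416 kg/m³ = 0.1416 mg/L.

0.142 mg/L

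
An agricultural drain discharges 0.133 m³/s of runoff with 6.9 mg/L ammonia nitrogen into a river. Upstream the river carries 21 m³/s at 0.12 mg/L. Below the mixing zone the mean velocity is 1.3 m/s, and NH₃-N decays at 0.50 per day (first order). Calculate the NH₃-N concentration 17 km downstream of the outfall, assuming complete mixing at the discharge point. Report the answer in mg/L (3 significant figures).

0.151 mg/L

After complete mixing, C₀ = (0.133·6.9 + 21·0.12) / 21.13 = 0.1627 mg/L.
Travel time t = 1.7e+04 m / 1.3 m/s = 1.308e+04 s = 0.1514 d.
C = 0.1627·exp(−0.50·0.1514) = 0.1627·0.9271 = 0.1508 mg/L.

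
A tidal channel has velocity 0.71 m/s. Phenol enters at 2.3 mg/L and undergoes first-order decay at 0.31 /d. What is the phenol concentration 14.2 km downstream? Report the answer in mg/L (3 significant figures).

Travel time t = 14.2 km / 0.71 m/s = 1.42e+04/0.71 = 2e+04 s = 0.2315 d.
First-order decay: C = 2.3·exp(−0.31·0.2315) = 2.3·0.9308 = 2.141 mg/L.

2.14 mg/L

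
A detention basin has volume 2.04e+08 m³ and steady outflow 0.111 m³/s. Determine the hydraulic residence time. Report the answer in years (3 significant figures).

58.2 yr

Q = 0.111 m³/s × 3.156e+07 s/yr = 3.503e+06 m³/yr.
Hydraulic residence time τ = V/Q = 2.04e+08/3.503e+06 = 58.24 yr.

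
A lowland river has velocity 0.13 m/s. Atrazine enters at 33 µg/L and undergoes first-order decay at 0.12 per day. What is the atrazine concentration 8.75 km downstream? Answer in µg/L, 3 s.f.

Travel time t = 8.75 km / 0.13 m/s = 8750/0.13 = 6.731e+04 s = 0.779 d.
First-order decay: C = 33·exp(−0.12·0.779) = 33·0.9108 = 30.05 µg/L.

30.1 µg/L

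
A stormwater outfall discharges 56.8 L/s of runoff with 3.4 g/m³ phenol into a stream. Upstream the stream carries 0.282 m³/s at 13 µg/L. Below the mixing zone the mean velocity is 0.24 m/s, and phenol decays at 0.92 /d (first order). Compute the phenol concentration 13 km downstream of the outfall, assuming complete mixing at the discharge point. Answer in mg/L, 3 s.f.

56.8 L/s = 0.0568 m³/s.
13 µg/L = 0.013 mg/L.
After complete mixing, C₀ = (0.0568·3.4 + 0.282·0.013) / 0.3388 = 0.5808 mg/L.
Travel time t = 1.3e+04 m / 0.24 m/s = 5.417e+04 s = 0.6269 d.
C = 0.5808·exp(−0.92·0.6269) = 0.5808·0.5617 = 0.3263 mg/L.

0.326 mg/L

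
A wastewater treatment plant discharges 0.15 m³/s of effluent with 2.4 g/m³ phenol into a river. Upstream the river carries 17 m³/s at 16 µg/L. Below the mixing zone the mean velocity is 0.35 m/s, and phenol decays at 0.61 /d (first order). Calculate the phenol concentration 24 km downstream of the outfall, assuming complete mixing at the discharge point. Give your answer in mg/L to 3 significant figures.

16 µg/L = 0.016 mg/L.
After complete mixing, C₀ = (0.15·2.4 + 17·0.016) / 17.15 = 0.03685 mg/L.
Travel time t = 2.4e+04 m / 0.35 m/s = 6.857e+04 s = 0.7937 d.
C = 0.03685·exp(−0.61·0.7937) = 0.03685·0.6162 = 0.02271 mg/L.

0.0227 mg/L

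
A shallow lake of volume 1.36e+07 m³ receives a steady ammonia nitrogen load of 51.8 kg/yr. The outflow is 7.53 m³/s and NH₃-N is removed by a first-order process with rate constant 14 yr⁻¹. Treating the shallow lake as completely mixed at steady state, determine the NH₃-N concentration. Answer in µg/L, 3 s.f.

Outflow Q = 7.53 m³/s × 3.156e+07 s/yr = 2.376e+08 m³/yr.
Steady-state CSTR mass balance: W = Q·C + k·V·C, so C = W/(Q + kV).
Q + kV = 2.376e+08 + 14·1.36e+07 = 4.28e+08 m³/yr.
C = 51.8/4.28e+08 = 1.21e-07 kg/m³ = 0.000121 mg/L = 0.121 µg/L.

0.121 µg/L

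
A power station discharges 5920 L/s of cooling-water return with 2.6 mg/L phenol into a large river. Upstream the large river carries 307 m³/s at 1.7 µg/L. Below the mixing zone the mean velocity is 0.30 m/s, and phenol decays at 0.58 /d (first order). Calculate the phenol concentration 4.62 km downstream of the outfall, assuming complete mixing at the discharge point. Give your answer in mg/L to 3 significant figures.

0.0459 mg/L

5920 L/s = 5.92 m³/s.
1.7 µg/L = 0.0017 mg/L.
After complete mixing, C₀ = (5.92·2.6 + 307·0.0017) / 312.9 = 0.05086 mg/L.
Travel time t = 4620 m / 0.30 m/s = 1.54e+04 s = 0.1782 d.
C = 0.05086·exp(−0.58·0.1782) = 0.05086·0.9018 = 0.04586 mg/L.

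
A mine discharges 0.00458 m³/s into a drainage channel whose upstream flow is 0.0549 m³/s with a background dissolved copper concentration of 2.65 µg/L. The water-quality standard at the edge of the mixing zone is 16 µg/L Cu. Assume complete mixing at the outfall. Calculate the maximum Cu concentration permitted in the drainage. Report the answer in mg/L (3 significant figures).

2.65 µg/L = 0.00265 mg/L.
16 µg/L = 0.016 mg/L.
Mass balance: 0.016·0.05948 = 0.00458·Cₑ + 0.0549·0.00265.
Cₑ = (0.0009517 − 0.0001455) / 0.00458 = 0.176 mg/L.

0.176 mg/L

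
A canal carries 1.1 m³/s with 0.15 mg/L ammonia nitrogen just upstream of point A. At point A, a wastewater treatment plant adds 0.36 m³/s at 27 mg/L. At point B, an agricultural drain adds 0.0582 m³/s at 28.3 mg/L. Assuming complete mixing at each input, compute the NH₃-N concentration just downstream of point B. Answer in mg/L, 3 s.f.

After input A: C = (1.1·0.15 + 0.36·27) / 1.46 = 6.771 mg/L.
After input B: C = (1.46·6.771 + 0.0582·28.3) / 1.518 = 7.596 mg/L.

7.60 mg/L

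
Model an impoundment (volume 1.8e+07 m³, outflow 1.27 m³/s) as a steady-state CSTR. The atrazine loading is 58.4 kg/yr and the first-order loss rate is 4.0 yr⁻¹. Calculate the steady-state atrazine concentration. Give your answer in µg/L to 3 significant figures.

0.521 µg/L

Outflow Q = 1.27 m³/s × 3.156e+07 s/yr = 4.008e+07 m³/yr.
Steady-state CSTR mass balance: W = Q·C + k·V·C, so C = W/(Q + kV).
Q + kV = 4.008e+07 + 4.0·1.8e+07 = 1.121e+08 m³/yr.
C = 58.4/1.121e+08 = 5.211e-07 kg/m³ = 0.0005211 mg/L = 0.5211 µg/L.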